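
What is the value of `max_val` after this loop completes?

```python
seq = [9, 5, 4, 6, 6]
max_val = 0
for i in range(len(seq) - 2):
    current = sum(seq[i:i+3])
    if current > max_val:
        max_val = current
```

Max sum of 3-element window in [9, 5, 4, 6, 6]
`max_val` takes the values: 0 → 18

Answer: 18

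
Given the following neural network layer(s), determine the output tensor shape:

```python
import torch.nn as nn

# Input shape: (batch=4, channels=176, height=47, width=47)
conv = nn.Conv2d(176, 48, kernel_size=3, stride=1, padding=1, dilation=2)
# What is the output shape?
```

Input: (4, 176, 47, 47) -> Output: (4, 48, 45, 45)

Answer: (4, 48, 45, 45)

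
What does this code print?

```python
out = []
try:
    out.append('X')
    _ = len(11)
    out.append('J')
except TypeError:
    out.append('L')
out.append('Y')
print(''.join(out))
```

Execution trace: 'X' (try body) → 'L' (except TypeError) → 'Y' (after the try/except). Output: XLY

Answer: XLY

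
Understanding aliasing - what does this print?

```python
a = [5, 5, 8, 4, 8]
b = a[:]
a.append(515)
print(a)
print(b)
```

Key concept: slice [:] creates copy.
Step by step:
`a = [5, 5, 8, 4, 8]` → a = [5, 5, 8, 4, 8]
`b = a[:]` → b = [5, 5, 8, 4, 8]
`a.append(515)` → a = [5, 5, 8, 4, 8, 515]
`print(a)` → prints [5, 5, 8, 4, 8, 515]
`print(b)` → prints [5, 5, 8, 4, 8]

Answer:
[5, 5, 8, 4, 8, 515]
[5, 5, 8, 4, 8]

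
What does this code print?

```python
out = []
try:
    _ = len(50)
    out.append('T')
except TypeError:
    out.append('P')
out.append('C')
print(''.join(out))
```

Execution trace: 'P' (except TypeError) → 'C' (after the try/except). Output: PC

Answer: PC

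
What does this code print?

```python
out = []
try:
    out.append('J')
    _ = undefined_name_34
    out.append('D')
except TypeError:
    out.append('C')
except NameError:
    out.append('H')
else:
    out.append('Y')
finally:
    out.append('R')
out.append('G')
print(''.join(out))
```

Execution trace: 'J' (try body) → 'H' (except NameError) → 'R' (finally) → 'G' (after the try/except). Output: JHRG

Answer: JHRG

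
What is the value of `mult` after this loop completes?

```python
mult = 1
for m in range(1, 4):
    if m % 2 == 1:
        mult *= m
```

Product of odd numbers 1 to 3
`mult` takes the values: 1 → 3

Answer: 3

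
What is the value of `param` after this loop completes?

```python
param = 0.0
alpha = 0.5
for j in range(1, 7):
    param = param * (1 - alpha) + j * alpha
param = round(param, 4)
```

Moving average with lr=0.5
`param` takes the values: 0.0 → 0.5 → 1.25 → 2.125 → 3.0625 → 4.03125 → 5.015625 → 5.0156

Answer: 5.0156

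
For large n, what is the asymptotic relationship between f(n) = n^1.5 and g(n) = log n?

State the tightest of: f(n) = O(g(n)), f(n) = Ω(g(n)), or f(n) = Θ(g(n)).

n^1.5 vs log n: f(n) = Ω(g(n)) but not O(g(n)) — n^1.5 grows strictly faster than log n.

Answer: f(n) = Ω(g(n)) but not O(g(n)) — n^1.5 grows strictly faster than log n.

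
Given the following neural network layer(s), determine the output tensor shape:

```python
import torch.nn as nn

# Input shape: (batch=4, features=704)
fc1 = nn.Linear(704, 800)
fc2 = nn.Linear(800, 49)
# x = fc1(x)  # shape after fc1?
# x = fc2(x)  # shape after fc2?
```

Input: (4, 704) -> after fc1: (4, 800) -> Output: (4, 49)

Answer: (4, 49)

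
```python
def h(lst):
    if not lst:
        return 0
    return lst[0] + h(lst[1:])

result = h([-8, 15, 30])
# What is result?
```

(-8) + 15 + 30 + 0 = 37

Answer: 37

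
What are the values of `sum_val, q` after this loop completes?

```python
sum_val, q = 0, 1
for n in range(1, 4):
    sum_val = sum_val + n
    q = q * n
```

Sum and factorial of 1 to 3
`sum_val, q` takes the values: (0, 1) → (1, 1) → (3, 1) → (3, 2) → (6, 2) → (6, 6)

Answer: 6, 6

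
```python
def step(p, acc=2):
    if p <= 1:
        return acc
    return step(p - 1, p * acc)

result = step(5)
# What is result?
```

Accumulator trace (n, acc): (5, 2) -> (4, 10) -> (3, 40) -> (2, 120) -> (1, 240) -> return 240

Answer: 240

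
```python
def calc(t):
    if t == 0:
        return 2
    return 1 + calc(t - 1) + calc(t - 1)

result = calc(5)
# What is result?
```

calc(t) = 1 + 2·calc(t-1), calc(0)=2. Closed form: (2+1)·2^5 - 1 = 95.

Answer: 95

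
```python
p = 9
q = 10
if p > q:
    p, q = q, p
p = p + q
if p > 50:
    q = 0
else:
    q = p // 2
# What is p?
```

Trace:
`p = 9` → p = 9
`q = 10` → q = 10
`if p > q: ...` → p > q is False → no variable changes
`p = p + q` → p = 19
`if p > 50: ...` → p > 50 is False, take else branch → q = 9
So p = 19

Answer: 19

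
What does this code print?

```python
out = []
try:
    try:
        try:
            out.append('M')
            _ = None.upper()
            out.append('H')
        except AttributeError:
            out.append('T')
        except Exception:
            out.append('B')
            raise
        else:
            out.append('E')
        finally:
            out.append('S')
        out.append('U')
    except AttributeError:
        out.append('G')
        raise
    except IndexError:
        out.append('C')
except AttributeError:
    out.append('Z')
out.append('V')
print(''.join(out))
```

Execution trace: 'M' (inner try body) → 'T' (inner except AttributeError) → 'S' (inner finally) → 'U' (try body, no exception) → 'V' (after the try/except). Output: MTSUV

Answer: MTSUV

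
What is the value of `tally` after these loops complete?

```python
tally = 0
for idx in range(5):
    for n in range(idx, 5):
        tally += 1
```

Upper triangle: 5 + 4 + ... + 1
`tally` takes the values: 0 → 1 → 2 → 3 → 4 → 5 → 6 → 7 → 8 → 9 → 10 → 11 → 12 → 13 → 14 → 15

Answer: 15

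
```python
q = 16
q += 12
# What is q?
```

Trace:
`q = 16` → q = 16
`q += 12` → q = 28
So q = 28

Answer: 28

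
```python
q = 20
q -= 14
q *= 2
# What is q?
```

Trace:
`q = 20` → q = 20
`q -= 14` → q = 6
`q *= 2` → q = 12
So q = 12

Answer: 12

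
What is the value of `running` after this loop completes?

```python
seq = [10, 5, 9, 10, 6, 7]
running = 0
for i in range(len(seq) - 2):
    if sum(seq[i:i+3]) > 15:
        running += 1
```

Count windows with sum > 15
`running` takes the values: 0 → 1 → 2 → 3 → 4

Answer: 4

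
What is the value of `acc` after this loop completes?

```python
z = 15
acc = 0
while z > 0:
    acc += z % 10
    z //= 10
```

Sum digits of 15
`acc` takes the values: 0 → 5 → 6

Answer: 6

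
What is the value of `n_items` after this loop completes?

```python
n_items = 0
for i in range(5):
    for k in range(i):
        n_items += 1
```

Triangle number: 0+1+2+...+4
`n_items` takes the values: 0 → 1 → 2 → 3 → 4 → 5 → 6 → 7 → 8 → 9 → 10

Answer: 10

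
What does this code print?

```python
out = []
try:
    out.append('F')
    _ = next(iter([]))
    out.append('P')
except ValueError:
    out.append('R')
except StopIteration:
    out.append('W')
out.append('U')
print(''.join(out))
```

Execution trace: 'F' (try body) → 'W' (except StopIteration) → 'U' (after the try/except). Output: FWU

Answer: FWU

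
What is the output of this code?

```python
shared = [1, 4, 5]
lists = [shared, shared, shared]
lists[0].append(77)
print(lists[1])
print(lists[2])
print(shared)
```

Key concept: list of same reference.
Step by step:
`shared = [1, 4, 5]` → shared = [1, 4, 5]
`lists = [shared, shared, shared]` → lists = [[1, 4, 5], [1, 4, 5], [1, 4, 5]]
`lists[0].append(77)` → shared = [1, 4, 5, 77]; lists = [[1, 4, 5, 77], [1, 4, 5, 77], [1, 4, 5, 77]]
`print(lists[1])` → prints [1, 4, 5, 77]
`print(lists[2])` → prints [1, 4, 5, 77]
`print(shared)` → prints [1, 4, 5, 77]

Answer:
[1, 4, 5, 77]
[1, 4, 5, 77]
[1, 4, 5, 77]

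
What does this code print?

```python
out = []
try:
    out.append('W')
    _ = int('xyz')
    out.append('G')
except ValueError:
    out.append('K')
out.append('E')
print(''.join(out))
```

Execution trace: 'W' (try body) → 'K' (except ValueError) → 'E' (after the try/except). Output: WKE

Answer: WKE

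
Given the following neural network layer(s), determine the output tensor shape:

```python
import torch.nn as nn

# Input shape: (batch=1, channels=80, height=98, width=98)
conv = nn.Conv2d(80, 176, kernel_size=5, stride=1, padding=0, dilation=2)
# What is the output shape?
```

Input: (1, 80, 98, 98) -> Output: (1, 176, 90, 90)

Answer: (1, 176, 90, 90)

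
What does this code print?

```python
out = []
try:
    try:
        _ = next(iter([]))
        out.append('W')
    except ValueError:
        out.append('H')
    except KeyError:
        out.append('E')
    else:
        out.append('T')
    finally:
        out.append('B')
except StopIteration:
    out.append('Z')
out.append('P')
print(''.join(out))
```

Execution trace: 'B' (inner finally) → 'Z' (outer except StopIteration) → 'P' (after the try/except). Output: BZP

Answer: BZP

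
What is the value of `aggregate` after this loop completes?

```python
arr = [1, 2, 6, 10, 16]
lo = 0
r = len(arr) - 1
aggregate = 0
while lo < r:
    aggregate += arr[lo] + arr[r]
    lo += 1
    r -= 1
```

Sum of pairs from ends
`aggregate` takes the values: 0 → 17 → 29

Answer: 29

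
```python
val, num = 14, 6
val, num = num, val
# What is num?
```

Trace:
`val, num = 14, 6` → val = 14; num = 6
`val, num = num, val` → val = 6; num = 14
So num = 14

Answer: 14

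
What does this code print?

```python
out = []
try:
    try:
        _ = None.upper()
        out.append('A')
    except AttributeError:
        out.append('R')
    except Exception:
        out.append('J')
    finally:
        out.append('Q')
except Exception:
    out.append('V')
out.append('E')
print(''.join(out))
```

Execution trace: 'R' (inner except AttributeError) → 'Q' (inner finally) → 'E' (after the try/except). Output: RQE

Answer: RQE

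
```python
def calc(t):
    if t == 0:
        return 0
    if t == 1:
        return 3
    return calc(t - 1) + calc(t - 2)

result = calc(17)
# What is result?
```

Build up from base cases: calc(0)=0, calc(1)=3, calc(2)=3, calc(3)=6, calc(4)=9, calc(5)=15, calc(6)=24, ..., calc(17)=4791

Answer: 4791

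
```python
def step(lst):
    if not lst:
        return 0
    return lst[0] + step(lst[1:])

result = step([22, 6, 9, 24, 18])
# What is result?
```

22 + 6 + 9 + 24 + 18 + 0 = 79

Answer: 79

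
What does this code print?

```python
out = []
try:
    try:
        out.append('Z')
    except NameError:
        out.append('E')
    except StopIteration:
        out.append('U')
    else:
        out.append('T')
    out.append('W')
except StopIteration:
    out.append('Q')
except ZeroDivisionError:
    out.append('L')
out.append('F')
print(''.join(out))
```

Execution trace: 'Z' (inner try body, no exception) → 'T' (inner else) → 'W' (try body, no exception) → 'F' (after the try/except). Output: ZTWF

Answer: ZTWF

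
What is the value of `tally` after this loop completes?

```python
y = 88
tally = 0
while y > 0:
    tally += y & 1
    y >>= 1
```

Count set bits in 88 (binary: 0b1011000)
`tally` takes the values: 0 → 1 → 2 → 3

Answer: 3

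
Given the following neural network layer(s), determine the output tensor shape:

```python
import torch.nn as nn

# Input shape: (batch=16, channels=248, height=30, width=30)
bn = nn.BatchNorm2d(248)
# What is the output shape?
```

Input: (16, 248, 30, 30) -> Output: (16, 248, 30, 30)

Answer: (16, 248, 30, 30)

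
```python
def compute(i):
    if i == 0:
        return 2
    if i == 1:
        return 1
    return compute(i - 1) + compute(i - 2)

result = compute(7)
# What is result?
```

Build up from base cases: compute(0)=2, compute(1)=1, compute(2)=3, compute(3)=4, compute(4)=7, compute(5)=11, compute(6)=18, ..., compute(7)=29

Answer: 29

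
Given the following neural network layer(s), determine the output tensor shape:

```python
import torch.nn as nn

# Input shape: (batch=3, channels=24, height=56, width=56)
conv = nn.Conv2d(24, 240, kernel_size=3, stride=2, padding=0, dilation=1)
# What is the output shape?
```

Input: (3, 24, 56, 56) -> Output: (3, 240, 27, 27)

Answer: (3, 240, 27, 27)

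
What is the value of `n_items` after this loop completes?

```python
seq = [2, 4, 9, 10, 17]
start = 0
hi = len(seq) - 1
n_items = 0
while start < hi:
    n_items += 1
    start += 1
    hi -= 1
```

Iterations until pointers meet (list length 5)
`n_items` takes the values: 0 → 1 → 2

Answer: 2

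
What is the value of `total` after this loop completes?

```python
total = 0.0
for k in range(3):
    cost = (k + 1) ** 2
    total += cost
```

Sum of squared losses 1² + 2² + ... + 3²
`total` takes the values: 0.0 → 1.0 → 5.0 → 14.0

Answer: 14.0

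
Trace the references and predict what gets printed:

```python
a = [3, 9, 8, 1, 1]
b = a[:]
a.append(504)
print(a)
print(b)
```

Key concept: slice [:] creates copy.
Step by step:
`a = [3, 9, 8, 1, 1]` → a = [3, 9, 8, 1, 1]
`b = a[:]` → b = [3, 9, 8, 1, 1]
`a.append(504)` → a = [3, 9, 8, 1, 1, 504]
`print(a)` → prints [3, 9, 8, 1, 1, 504]
`print(b)` → prints [3, 9, 8, 1, 1]

Answer:
[3, 9, 8, 1, 1, 504]
[3, 9, 8, 1, 1]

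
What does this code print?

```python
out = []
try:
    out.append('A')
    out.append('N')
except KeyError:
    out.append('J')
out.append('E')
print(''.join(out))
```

Execution trace: 'A' (try body) → 'N' (try body, no exception) → 'E' (after the try/except). Output: ANE

Answer: ANE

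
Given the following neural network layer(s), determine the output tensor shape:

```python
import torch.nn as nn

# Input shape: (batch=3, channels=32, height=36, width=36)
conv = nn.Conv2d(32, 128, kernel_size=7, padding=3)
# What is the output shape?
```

Input: (3, 32, 36, 36) -> Output: (3, 128, 36, 36)

Answer: (3, 128, 36, 36)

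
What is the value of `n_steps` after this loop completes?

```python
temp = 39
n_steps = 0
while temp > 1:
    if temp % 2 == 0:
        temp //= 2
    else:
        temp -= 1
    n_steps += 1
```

Steps to reduce 39 to 1
`n_steps` takes the values: 0 → 1 → 2 → 3 → 4 → 5 → 6 → 7 → 8

Answer: 8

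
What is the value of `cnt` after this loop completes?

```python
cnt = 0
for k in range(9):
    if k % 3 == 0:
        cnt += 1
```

Count numbers divisible by 3 in range(9)
`cnt` takes the values: 0 → 1 → 2 → 3

Answer: 3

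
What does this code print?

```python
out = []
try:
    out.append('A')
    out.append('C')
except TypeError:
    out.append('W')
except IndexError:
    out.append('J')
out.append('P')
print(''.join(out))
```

Execution trace: 'A' (try body) → 'C' (try body, no exception) → 'P' (after the try/except). Output: ACP

Answer: ACP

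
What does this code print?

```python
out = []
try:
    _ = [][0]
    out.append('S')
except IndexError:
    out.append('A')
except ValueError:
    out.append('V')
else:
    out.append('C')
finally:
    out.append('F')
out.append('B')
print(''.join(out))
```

Execution trace: 'A' (except IndexError) → 'F' (finally) → 'B' (after the try/except). Output: AFB

Answer: AFB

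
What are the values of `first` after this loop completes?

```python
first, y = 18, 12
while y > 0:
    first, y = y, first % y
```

GCD of 18 and 12
`first` takes the values: 18 → 12 → 6

Answer: 6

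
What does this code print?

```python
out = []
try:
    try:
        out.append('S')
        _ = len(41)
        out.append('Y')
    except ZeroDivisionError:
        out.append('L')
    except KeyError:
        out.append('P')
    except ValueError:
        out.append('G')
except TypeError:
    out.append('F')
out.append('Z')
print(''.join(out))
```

Execution trace: 'S' (try body) → 'F' (outer except TypeError) → 'Z' (after the try/except). Output: SFZ

Answer: SFZ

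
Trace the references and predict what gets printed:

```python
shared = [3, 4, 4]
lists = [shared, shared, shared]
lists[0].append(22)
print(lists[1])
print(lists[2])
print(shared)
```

Key concept: list of same reference.
Step by step:
`shared = [3, 4, 4]` → shared = [3, 4, 4]
`lists = [shared, shared, shared]` → lists = [[3, 4, 4], [3, 4, 4], [3, 4, 4]]
`lists[0].append(22)` → shared = [3, 4, 4, 22]; lists = [[3, 4, 4, 22], [3, 4, 4, 22], [3, 4, 4, 22]]
`print(lists[1])` → prints [3, 4, 4, 22]
`print(lists[2])` → prints [3, 4, 4, 22]
`print(shared)` → prints [3, 4, 4, 22]

Answer:
[3, 4, 4, 22]
[3, 4, 4, 22]
[3, 4, 4, 22]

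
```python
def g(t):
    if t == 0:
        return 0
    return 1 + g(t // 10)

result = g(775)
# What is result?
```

Count of digits of 775: 3

Answer: 3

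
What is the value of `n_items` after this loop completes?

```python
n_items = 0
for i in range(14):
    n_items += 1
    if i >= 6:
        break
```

Loop breaks when i reaches 6, n_items is 7
`n_items` takes the values: 0 → 1 → 2 → 3 → 4 → 5 → 6 → 7

Answer: 7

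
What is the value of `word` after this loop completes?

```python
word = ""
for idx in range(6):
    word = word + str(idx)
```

Concatenate digits 0 to 5
`word` takes the values: "" → "0" → "01" → "012" → "0123" → "01234" → "012345"

Answer: "012345"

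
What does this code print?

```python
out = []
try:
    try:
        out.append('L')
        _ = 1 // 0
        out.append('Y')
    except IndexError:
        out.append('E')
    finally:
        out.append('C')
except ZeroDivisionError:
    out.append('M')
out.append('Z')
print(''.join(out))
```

Execution trace: 'L' (inner try body) → 'C' (inner finally) → 'M' (outer except ZeroDivisionError) → 'Z' (after the try/except). Output: LCMZ

Answer: LCMZ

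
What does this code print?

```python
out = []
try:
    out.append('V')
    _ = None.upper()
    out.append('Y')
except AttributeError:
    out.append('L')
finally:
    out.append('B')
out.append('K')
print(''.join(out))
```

Execution trace: 'V' (try body) → 'L' (except AttributeError) → 'B' (finally) → 'K' (after the try/except). Output: VLBK

Answer: VLBK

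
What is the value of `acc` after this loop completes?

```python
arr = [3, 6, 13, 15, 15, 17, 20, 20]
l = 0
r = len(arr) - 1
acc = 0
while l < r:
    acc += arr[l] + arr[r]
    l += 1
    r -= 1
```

Sum of pairs from ends
`acc` takes the values: 0 → 23 → 49 → 79 → 109

Answer: 109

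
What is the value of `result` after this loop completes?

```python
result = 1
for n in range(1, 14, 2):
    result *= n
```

Product of 1, 3, 5, ... up to 13
`result` takes the values: 1 → 3 → 15 → 105 → 945 → 10395 → 135135

Answer: 135135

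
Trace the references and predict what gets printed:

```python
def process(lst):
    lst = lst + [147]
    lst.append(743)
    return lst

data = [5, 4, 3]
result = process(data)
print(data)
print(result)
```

Key concept: rebinding parameter vs mutation.
Step by step:
`data = [5, 4, 3]` → data = [5, 4, 3]
`result = process(data)` → result = [5, 4, 3, 147, 743]
`print(data)` → prints [5, 4, 3]
`print(result)` → prints [5, 4, 3, 147, 743]

Answer:
[5, 4, 3]
[5, 4, 3, 147, 743]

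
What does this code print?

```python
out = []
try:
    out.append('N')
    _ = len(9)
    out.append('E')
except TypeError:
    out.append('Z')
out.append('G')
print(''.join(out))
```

Execution trace: 'N' (try body) → 'Z' (except TypeError) → 'G' (after the try/except). Output: NZG

Answer: NZG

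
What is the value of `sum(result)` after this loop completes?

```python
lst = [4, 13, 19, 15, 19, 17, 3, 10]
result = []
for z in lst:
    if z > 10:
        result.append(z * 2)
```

Sum of doubled values > 10
`result` takes the values: [] → [26] → [26, 38] → [26, 38, 30] → [26, 38, 30, 38] → [26, 38, 30, 38, 34]
So `sum(result)` = 166

Answer: 166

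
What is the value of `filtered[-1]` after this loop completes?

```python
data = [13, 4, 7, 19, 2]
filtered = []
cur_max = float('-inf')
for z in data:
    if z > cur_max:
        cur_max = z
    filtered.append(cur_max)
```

Running max ends at 19
`filtered` takes the values: [] → [13] → [13, 13] → [13, 13, 13] → [13, 13, 13, 19] → [13, 13, 13, 19, 19]
So `filtered[-1]` = 19

Answer: 19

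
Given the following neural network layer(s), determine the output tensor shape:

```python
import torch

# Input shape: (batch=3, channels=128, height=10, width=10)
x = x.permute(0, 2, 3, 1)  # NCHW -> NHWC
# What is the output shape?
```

Input: (3, 128, 10, 10) -> Output: (3, 10, 10, 128)

Answer: (3, 10, 10, 128)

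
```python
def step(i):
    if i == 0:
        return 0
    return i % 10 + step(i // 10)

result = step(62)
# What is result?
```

Sum of digits of 62: 2 + 6 = 8

Answer: 8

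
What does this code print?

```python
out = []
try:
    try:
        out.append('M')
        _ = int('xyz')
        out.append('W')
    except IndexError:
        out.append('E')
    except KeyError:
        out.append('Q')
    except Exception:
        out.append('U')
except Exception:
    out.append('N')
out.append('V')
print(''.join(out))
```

Execution trace: 'M' (inner try body) → 'U' (inner except Exception) → 'V' (after the try/except). Output: MUV

Answer: MUV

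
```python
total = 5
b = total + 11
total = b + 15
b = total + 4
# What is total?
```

Trace:
`total = 5` → total = 5
`b = total + 11` → b = 16
`total = b + 15` → total = 31
`b = total + 4` → b = 35
So total = 31

Answer: 31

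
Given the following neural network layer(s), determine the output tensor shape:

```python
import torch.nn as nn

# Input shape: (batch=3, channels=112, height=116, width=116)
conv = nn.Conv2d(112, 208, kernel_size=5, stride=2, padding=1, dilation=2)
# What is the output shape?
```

Input: (3, 112, 116, 116) -> Output: (3, 208, 55, 55)

Answer: (3, 208, 55, 55)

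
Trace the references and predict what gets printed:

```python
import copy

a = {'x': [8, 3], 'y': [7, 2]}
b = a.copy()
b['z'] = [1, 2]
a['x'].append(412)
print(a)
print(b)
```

Key concept: shallow copy of dict with mutable values.
Step by step:
`a = {'x': [8, 3], 'y': [7, 2]}` → a = {'x': [8, 3], 'y': [7, 2]}
`b = a.copy()` → b = {'x': [8, 3], 'y': [7, 2]}
`b['z'] = [1, 2]` → b = {'x': [8, 3], 'y': [7, 2], 'z': [1, 2]}
`a['x'].append(412)` → a = {'x': [8, 3, 412], 'y': [7, 2]}; b = {'x': [8, 3, 412], 'y': [7, 2], 'z': [1, 2]}
`print(a)` → prints {'x': [8, 3, 412], 'y': [7, 2]}
`print(b)` → prints {'x': [8, 3, 412], 'y': [7, 2], 'z': [1, 2]}

Answer:
{'x': [8, 3, 412], 'y': [7, 2]}
{'x': [8, 3, 412], 'y': [7, 2], 'z': [1, 2]}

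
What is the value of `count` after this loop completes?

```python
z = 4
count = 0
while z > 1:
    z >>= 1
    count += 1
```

Count right shifts until 1
`count` takes the values: 0 → 1 → 2

Answer: 2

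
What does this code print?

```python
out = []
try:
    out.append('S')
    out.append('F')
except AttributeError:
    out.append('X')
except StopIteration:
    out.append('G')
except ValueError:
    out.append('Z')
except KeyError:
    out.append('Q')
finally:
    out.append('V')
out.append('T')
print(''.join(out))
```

Execution trace: 'S' (try body) → 'F' (try body, no exception) → 'V' (finally) → 'T' (after the try/except). Output: SFVT

Answer: SFVT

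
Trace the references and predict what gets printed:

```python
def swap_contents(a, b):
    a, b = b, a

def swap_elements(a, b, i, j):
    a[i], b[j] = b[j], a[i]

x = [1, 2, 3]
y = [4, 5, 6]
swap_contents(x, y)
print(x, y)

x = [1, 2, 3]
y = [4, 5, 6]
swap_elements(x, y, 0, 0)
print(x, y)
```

Key concept: parameter rebinding vs mutation.
Step by step:
`x = [1, 2, 3]` → x = [1, 2, 3]
`y = [4, 5, 6]` → y = [4, 5, 6]
`swap_contents(x, y)` → no visible change to tracked variables
`print(x, y)` → prints [1, 2, 3] [4, 5, 6]
`x = [1, 2, 3]` → x = [1, 2, 3]
`y = [4, 5, 6]` → y = [4, 5, 6]
`swap_elements(x, y, 0, 0)` → x = [4, 2, 3]; y = [1, 5, 6]
`print(x, y)` → prints [4, 2, 3] [1, 5, 6]

Answer:
[1, 2, 3] [4, 5, 6]
[4, 2, 3] [1, 5, 6]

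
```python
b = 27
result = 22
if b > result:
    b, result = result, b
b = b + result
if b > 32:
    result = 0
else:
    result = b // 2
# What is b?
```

Trace:
`b = 27` → b = 27
`result = 22` → result = 22
`if b > result: ...` → b > result is True → b = 22; result = 27
`b = b + result` → b = 49
`if b > 32: ...` → b > 32 is True → result = 0
So b = 49

Answer: 49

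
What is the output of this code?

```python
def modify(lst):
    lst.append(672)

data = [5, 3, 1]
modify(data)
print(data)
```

Key concept: function modifies passed list.
Step by step:
`data = [5, 3, 1]` → data = [5, 3, 1]
`modify(data)` → data = [5, 3, 1, 672]
`print(data)` → prints [5, 3, 1, 672]

Answer: [5, 3, 1, 672]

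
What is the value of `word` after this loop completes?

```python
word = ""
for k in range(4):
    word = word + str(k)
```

Concatenate digits 0 to 3
`word` takes the values: "" → "0" → "01" → "012" → "0123"

Answer: "0123"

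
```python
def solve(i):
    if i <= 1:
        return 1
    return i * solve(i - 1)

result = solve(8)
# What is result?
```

solve(8) = 8 * 7 * 6 * 5 * 4 * 3 * 2 * 1 = 40320

Answer: 40320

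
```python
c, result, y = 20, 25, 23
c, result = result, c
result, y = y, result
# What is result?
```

Trace:
`c, result, y = 20, 25, 23` → c = 20; result = 25; y = 23
`c, result = result, c` → c = 25; result = 20
`result, y = y, result` → result = 23; y = 20
So result = 23

Answer: 23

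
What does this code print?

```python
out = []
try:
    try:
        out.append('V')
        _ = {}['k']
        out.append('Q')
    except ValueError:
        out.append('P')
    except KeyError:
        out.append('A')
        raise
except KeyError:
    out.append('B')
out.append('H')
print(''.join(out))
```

Execution trace: 'V' (inner try body) → 'A' (inner except KeyError) → 'B' (outer except KeyError) → 'H' (after the try/except). Output: VABH

Answer: VABH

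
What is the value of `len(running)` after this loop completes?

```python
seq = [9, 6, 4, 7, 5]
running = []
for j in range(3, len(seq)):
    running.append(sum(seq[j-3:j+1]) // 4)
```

Number of 4-element averages
`running` takes the values: [] → [6] → [6, 5]
So `len(running)` = 2

Answer: 2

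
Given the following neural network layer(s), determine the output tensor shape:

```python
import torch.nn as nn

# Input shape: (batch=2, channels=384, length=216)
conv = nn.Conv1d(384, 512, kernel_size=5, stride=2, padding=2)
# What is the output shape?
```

Input: (2, 384, 216) -> Output: (2, 512, 108)

Answer: (2, 512, 108)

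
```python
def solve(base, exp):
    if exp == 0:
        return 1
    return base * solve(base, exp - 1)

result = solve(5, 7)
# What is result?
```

solve(5, 7) = 5 * 5 * 5 * 5 * 5 * 5 * 5 = 78125

Answer: 78125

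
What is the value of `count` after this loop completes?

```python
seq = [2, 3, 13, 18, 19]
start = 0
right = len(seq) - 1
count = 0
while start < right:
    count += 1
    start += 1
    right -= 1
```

Iterations until pointers meet (list length 5)
`count` takes the values: 0 → 1 → 2

Answer: 2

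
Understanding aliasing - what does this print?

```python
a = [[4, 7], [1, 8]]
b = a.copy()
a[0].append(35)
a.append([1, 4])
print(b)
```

Key concept: shallow copy with nested lists.
Step by step:
`a = [[4, 7], [1, 8]]` → a = [[4, 7], [1, 8]]
`b = a.copy()` → b = [[4, 7], [1, 8]]
`a[0].append(35)` → a = [[4, 7, 35], [1, 8]]; b = [[4, 7, 35], [1, 8]]
`a.append([1, 4])` → a = [[4, 7, 35], [1, 8], [1, 4]]
`print(b)` → prints [[4, 7, 35], [1, 8]]

Answer: [[4, 7, 35], [1, 8]]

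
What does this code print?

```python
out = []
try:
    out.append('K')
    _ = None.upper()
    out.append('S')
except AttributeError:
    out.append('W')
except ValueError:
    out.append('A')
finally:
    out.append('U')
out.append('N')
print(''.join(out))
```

Execution trace: 'K' (try body) → 'W' (except AttributeError) → 'U' (finally) → 'N' (after the try/except). Output: KWUN

Answer: KWUN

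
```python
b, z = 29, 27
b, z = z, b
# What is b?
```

Trace:
`b, z = 29, 27` → b = 29; z = 27
`b, z = z, b` → b = 27; z = 29
So b = 27

Answer: 27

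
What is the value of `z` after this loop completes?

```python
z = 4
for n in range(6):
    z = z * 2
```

Multiply by 2, 6 times: 4 * 2^6 = 256
`z` takes the values: 4 → 8 → 16 → 32 → 64 → 128 → 256

Answer: 256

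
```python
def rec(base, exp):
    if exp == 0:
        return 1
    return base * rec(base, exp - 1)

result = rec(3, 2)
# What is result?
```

rec(3, 2) = 3 * 3 = 9

Answer: 9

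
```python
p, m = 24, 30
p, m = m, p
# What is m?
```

Trace:
`p, m = 24, 30` → p = 24; m = 30
`p, m = m, p` → p = 30; m = 24
So m = 24

Answer: 24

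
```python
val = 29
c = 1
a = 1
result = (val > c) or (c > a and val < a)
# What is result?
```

Trace:
`val = 29` → val = 29
`c = 1` → c = 1
`a = 1` → a = 1
`result = (val > c) or (c > a and val < a)` → result = True
So result = True

Answer: True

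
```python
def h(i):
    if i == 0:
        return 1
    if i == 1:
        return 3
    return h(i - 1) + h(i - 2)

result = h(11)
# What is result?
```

Build up from base cases: h(0)=1, h(1)=3, h(2)=4, h(3)=7, h(4)=11, h(5)=18, h(6)=29, ..., h(11)=322

Answer: 322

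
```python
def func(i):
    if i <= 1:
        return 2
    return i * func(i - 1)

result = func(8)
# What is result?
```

func(8) = 8 * 7 * 6 * 5 * 4 * 3 * 2 * 2 = 80640

Answer: 80640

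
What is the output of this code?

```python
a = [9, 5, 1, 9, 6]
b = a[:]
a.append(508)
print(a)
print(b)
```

Key concept: slice [:] creates copy.
Step by step:
`a = [9, 5, 1, 9, 6]` → a = [9, 5, 1, 9, 6]
`b = a[:]` → b = [9, 5, 1, 9, 6]
`a.append(508)` → a = [9, 5, 1, 9, 6, 508]
`print(a)` → prints [9, 5, 1, 9, 6, 508]
`print(b)` → prints [9, 5, 1, 9, 6]

Answer:
[9, 5, 1, 9, 6, 508]
[9, 5, 1, 9, 6]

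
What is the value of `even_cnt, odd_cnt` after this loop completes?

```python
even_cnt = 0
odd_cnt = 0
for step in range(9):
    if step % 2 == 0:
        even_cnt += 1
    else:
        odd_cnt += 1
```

Count evens and odds in range(9)
`even_cnt, odd_cnt` takes the values: (0, 0) → (1, 0) → (1, 1) → (2, 1) → (2, 2) → (3, 2) → (3, 3) → (4, 3) → (4, 4) → (5, 4)

Answer: 5, 4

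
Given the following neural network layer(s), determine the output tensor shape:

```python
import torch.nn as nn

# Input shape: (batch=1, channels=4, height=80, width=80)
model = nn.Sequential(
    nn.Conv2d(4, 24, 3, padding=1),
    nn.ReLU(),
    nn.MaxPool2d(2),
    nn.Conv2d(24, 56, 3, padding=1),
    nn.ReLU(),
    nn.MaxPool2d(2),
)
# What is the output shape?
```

Input: (1, 4, 80, 80) -> after first Conv2d: (1, 24, 80, 80) -> after first MaxPool2d: (1, 24, 40, 40) -> after second Conv2d: (1, 56, 40, 40) -> Output: (1, 56, 20, 20)

Answer: (1, 56, 20, 20)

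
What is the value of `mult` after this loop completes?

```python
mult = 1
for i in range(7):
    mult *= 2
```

2^7 = 128
`mult` takes the values: 1 → 2 → 4 → 8 → 16 → 32 → 64 → 128

Answer: 128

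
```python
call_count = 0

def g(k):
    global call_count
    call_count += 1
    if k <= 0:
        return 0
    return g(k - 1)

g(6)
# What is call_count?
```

Linear recursion stepping by 1: 7 calls from k=6 down to ≤0.

Answer: 7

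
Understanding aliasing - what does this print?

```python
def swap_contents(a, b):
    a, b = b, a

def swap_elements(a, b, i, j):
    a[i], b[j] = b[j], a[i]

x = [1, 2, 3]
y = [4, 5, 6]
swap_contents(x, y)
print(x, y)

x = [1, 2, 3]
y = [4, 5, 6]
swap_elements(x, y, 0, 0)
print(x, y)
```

Key concept: parameter rebinding vs mutation.
Step by step:
`x = [1, 2, 3]` → x = [1, 2, 3]
`y = [4, 5, 6]` → y = [4, 5, 6]
`swap_contents(x, y)` → no visible change to tracked variables
`print(x, y)` → prints [1, 2, 3] [4, 5, 6]
`x = [1, 2, 3]` → x = [1, 2, 3]
`y = [4, 5, 6]` → y = [4, 5, 6]
`swap_elements(x, y, 0, 0)` → x = [4, 2, 3]; y = [1, 5, 6]
`print(x, y)` → prints [4, 2, 3] [1, 5, 6]

Answer:
[1, 2, 3] [4, 5, 6]
[4, 2, 3] [1, 5, 6]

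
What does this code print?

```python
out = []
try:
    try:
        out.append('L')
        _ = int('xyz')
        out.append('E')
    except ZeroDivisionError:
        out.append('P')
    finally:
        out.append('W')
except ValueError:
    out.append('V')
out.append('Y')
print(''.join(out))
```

Execution trace: 'L' (try body) → 'W' (finally) → 'V' (outer except ValueError) → 'Y' (after the try/except). Output: LWVY

Answer: LWVY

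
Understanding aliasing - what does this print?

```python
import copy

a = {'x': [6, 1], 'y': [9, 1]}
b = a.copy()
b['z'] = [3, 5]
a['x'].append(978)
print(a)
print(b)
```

Key concept: shallow copy of dict with mutable values.
Step by step:
`a = {'x': [6, 1], 'y': [9, 1]}` → a = {'x': [6, 1], 'y': [9, 1]}
`b = a.copy()` → b = {'x': [6, 1], 'y': [9, 1]}
`b['z'] = [3, 5]` → b = {'x': [6, 1], 'y': [9, 1], 'z': [3, 5]}
`a['x'].append(978)` → a = {'x': [6, 1, 978], 'y': [9, 1]}; b = {'x': [6, 1, 978], 'y': [9, 1], 'z': [3, 5]}
`print(a)` → prints {'x': [6, 1, 978], 'y': [9, 1]}
`print(b)` → prints {'x': [6, 1, 978], 'y': [9, 1], 'z': [3, 5]}

Answer:
{'x': [6, 1, 978], 'y': [9, 1]}
{'x': [6, 1, 978], 'y': [9, 1], 'z': [3, 5]}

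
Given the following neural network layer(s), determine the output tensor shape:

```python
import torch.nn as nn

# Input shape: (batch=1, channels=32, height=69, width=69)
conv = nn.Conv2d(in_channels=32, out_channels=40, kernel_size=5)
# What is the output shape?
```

Input: (1, 32, 69, 69) -> Output: (1, 40, 65, 65)

Answer: (1, 40, 65, 65)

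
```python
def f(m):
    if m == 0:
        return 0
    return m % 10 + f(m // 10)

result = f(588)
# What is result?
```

Sum of digits of 588: 8 + 8 + 5 = 21

Answer: 21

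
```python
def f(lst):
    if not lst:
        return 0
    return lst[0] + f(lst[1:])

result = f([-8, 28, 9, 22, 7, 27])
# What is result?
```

(-8) + 28 + 9 + 22 + 7 + 27 + 0 = 85

Answer: 85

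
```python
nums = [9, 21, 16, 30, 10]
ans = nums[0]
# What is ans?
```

Trace:
`nums = [9, 21, 16, 30, 10]` → nums = [9, 21, 16, 30, 10]
`ans = nums[0]` → ans = 9
So ans = 9

Answer: 9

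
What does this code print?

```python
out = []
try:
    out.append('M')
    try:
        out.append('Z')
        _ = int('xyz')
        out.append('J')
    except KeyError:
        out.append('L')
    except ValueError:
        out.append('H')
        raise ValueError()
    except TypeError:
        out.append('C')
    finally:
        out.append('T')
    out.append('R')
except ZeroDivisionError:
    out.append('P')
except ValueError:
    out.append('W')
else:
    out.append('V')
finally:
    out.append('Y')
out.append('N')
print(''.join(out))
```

Execution trace: 'M' (try body) → 'Z' (inner try body) → 'H' (inner except ValueError) → 'T' (inner finally) → 'W' (except ValueError) → 'Y' (finally) → 'N' (after the try/except). Output: MZHTWYN

Answer: MZHTWYN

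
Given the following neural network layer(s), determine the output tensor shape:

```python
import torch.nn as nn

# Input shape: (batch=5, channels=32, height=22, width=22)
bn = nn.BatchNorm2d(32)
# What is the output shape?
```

Input: (5, 32, 22, 22) -> Output: (5, 32, 22, 22)

Answer: (5, 32, 22, 22)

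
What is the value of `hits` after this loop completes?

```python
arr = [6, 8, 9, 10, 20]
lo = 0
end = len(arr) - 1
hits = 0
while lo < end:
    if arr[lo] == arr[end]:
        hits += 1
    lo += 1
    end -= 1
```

Count matching pairs from ends
`hits` takes the values: 0

Answer: 0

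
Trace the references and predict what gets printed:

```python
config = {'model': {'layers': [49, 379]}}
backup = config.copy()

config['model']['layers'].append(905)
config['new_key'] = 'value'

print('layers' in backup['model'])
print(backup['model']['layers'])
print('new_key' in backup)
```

Key concept: shallow copy gotcha with nested dict.
Step by step:
`config = {'model': {'layers': [49, 379]}}` → config = {'model': {'layers': [49, 379]}}
`backup = config.copy()` → backup = {'model': {'layers': [49, 379]}}
`config['model']['layers'].append(905)` → config = {'model': {'layers': [49, 379, 905]}}; backup = {'model': {'layers': [49, 379, 905]}}
`config['new_key'] = 'value'` → config = {'model': {'layers': [49, 379, 905]}, 'new_key': 'value'}
`print('layers' in backup['model'])` → prints True
`print(backup['model']['layers'])` → prints [49, 379, 905]
`print('new_key' in backup)` → prints False

Answer:
True
[49, 379, 905]
False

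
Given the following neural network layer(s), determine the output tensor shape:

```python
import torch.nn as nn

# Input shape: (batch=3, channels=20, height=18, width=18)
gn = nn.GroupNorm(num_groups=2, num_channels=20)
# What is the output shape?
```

Input: (3, 20, 18, 18) -> Output: (3, 20, 18, 18)

Answer: (3, 20, 18, 18)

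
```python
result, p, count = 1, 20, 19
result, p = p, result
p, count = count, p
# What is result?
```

Trace:
`result, p, count = 1, 20, 19` → result = 1; p = 20; count = 19
`result, p = p, result` → result = 20; p = 1
`p, count = count, p` → p = 19; count = 1
So result = 20

Answer: 20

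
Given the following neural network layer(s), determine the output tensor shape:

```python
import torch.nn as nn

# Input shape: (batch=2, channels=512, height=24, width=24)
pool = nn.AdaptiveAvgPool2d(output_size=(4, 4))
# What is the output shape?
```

Input: (2, 512, 24, 24) -> Output: (2, 512, 4, 4)

Answer: (2, 512, 4, 4)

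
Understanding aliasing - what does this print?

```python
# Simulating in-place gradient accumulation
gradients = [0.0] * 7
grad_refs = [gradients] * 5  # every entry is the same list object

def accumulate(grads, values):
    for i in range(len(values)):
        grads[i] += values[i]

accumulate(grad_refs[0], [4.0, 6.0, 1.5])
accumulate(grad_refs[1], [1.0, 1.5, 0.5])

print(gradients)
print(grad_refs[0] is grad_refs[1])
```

Key concept: gradient accumulation aliasing.
Step by step:
`gradients = [0.0] * 7` → gradients = [0.0, 0.0, 0.0, 0.0, 0.0, 0.0, 0.0]
`grad_refs = [gradients] * 5` → grad_refs = [[0.0, 0.0, 0.0, 0.0, 0.0, 0.0, 0.0], [0.0, 0.0, 0.0, 0.0, 0.0, 0.0, 0.0], [0.0, 0.0, 0.0, 0.0, 0.0, 0.0, 0.0], [0.0, 0.0, 0.0, 0.0, 0.0, 0.0, 0.0], [0.0, 0.0, 0.0, 0.0, 0.0, 0.0, 0.0]]
`accumulate(grad_refs[0], [4.0, 6.0, 1.5])` → gradients = [4.0, 6.0, 1.5, 0.0, 0.0, 0.0, 0.0]; grad_refs = [[4.0, 6.0, 1.5, 0.0, 0.0, 0.0, 0.0], [4.0, 6.0, 1.5, 0.0, 0.0, 0.0, 0.0], [4.0, 6.0, 1.5, 0.0, 0.0, 0.0, 0.0], [4.0, 6.0, 1.5, 0.0, 0.0, 0.0, 0.0], [4.0, 6.0, 1.5, 0.0, 0.0, 0.0, 0.0]]
`accumulate(grad_refs[1], [1.0, 1.5, 0.5])` → gradients = [5.0, 7.5, 2.0, 0.0, 0.0, 0.0, 0.0]; grad_refs = [[5.0, 7.5, 2.0, 0.0, 0.0, 0.0, 0.0], [5.0, 7.5, 2.0, 0.0, 0.0, 0.0, 0.0], [5.0, 7.5, 2.0, 0.0, 0.0, 0.0, 0.0], [5.0, 7.5, 2.0, 0.0, 0.0, 0.0, 0.0], [5.0, 7.5, 2.0, 0.0, 0.0, 0.0, 0.0]]
`print(gradients)` → prints [5.0, 7.5, 2.0, 0.0, 0.0, 0.0, 0.0]
`print(grad_refs[0] is grad_refs[1])` → prints True

Answer:
[5.0, 7.5, 2.0, 0.0, 0.0, 0.0, 0.0]
True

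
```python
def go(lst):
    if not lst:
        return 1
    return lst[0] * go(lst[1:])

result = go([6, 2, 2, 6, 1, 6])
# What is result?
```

Product over [6, 2, 2, 6, 1, 6] = 6 * 2 * 2 * 6 * 1 * 6 = 864

Answer: 864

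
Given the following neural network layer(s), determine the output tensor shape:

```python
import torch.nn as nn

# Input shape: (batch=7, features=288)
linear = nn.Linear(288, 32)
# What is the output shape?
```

Input: (7, 288) -> Output: (7, 32)

Answer: (7, 32)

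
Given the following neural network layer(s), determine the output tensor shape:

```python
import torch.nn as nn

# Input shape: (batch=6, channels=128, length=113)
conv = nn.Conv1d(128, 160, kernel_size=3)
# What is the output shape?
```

Input: (6, 128, 113) -> Output: (6, 160, 111)

Answer: (6, 160, 111)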